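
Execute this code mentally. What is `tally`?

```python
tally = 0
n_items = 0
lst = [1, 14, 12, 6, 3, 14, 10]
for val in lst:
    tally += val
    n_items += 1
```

Let's trace through this code step by step.

Initialize: tally = 0
Initialize: n_items = 0
Initialize: lst = [1, 14, 12, 6, 3, 14, 10]
Entering loop: for val in lst:

After execution: tally = 60
60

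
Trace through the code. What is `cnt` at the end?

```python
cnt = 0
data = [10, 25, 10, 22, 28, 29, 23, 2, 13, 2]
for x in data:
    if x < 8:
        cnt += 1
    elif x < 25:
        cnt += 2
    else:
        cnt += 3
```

Let's trace through this code step by step.

Initialize: cnt = 0
Initialize: data = [10, 25, 10, 22, 28, 29, 23, 2, 13, 2]
Entering loop: for x in data:

After execution: cnt = 21
21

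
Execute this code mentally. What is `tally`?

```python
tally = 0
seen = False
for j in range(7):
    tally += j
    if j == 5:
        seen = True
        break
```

Let's trace through this code step by step.

Initialize: tally = 0
Initialize: seen = False
Entering loop: for j in range(7):

After execution: tally = 15
15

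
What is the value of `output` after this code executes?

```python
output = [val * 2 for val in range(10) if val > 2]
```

Let's trace through this code step by step.

Initialize: output = [val * 2 for val in range(10) if val > 2]

After execution: output = [6, 8, 10, 12, 14, 16, 18]
[6, 8, 10, 12, 14, 16, 18]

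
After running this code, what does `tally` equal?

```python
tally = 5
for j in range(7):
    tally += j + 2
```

Let's trace through this code step by step.

Initialize: tally = 5
Entering loop: for j in range(7):

After execution: tally = 40
40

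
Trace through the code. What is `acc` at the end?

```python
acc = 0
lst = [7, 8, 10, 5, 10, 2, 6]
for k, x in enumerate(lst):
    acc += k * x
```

Let's trace through this code step by step.

Initialize: acc = 0
Initialize: lst = [7, 8, 10, 5, 10, 2, 6]
Entering loop: for k, x in enumerate(lst):

After execution: acc = 129
129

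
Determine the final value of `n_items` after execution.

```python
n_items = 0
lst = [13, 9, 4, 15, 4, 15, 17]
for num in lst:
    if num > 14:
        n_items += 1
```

Let's trace through this code step by step.

Initialize: n_items = 0
Initialize: lst = [13, 9, 4, 15, 4, 15, 17]
Entering loop: for num in lst:

After execution: n_items = 3
3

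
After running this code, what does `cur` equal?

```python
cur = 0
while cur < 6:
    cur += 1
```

Let's trace through this code step by step.

Initialize: cur = 0
Entering loop: while cur < 6:

After execution: cur = 6
6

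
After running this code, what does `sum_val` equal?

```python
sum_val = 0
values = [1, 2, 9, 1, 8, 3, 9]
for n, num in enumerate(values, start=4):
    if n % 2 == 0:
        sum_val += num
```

Let's trace through this code step by step.

Initialize: sum_val = 0
Initialize: values = [1, 2, 9, 1, 8, 3, 9]
Entering loop: for n, num in enumerate(values, start=4):

After execution: sum_val = 27
27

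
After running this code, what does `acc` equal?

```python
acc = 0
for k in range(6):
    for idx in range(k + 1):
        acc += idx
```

Let's trace through this code step by step.

Initialize: acc = 0
Entering loop: for k in range(6):

After execution: acc = 35
35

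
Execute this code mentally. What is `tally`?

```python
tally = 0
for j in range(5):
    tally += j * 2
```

Let's trace through this code step by step.

Initialize: tally = 0
Entering loop: for j in range(5):

After execution: tally = 20
20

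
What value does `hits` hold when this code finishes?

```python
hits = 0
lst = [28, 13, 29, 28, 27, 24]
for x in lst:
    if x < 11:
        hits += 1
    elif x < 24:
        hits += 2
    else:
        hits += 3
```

Let's trace through this code step by step.

Initialize: hits = 0
Initialize: lst = [28, 13, 29, 28, 27, 24]
Entering loop: for x in lst:

After execution: hits = 17
17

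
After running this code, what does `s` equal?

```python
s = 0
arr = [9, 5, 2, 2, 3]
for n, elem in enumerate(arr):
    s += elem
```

Let's trace through this code step by step.

Initialize: s = 0
Initialize: arr = [9, 5, 2, 2, 3]
Entering loop: for n, elem in enumerate(arr):

After execution: s = 21
21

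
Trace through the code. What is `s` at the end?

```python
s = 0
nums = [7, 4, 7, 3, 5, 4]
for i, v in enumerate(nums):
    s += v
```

Let's trace through this code step by step.

Initialize: s = 0
Initialize: nums = [7, 4, 7, 3, 5, 4]
Entering loop: for i, v in enumerate(nums):

After execution: s = 30
30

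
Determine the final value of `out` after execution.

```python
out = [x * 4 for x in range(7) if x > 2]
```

Let's trace through this code step by step.

Initialize: out = [x * 4 for x in range(7) if x > 2]

After execution: out = [12, 16, 20, 24]
[12, 16, 20, 24]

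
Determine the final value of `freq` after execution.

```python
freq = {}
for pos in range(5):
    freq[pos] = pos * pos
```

Let's trace through this code step by step.

Initialize: freq = {}
Entering loop: for pos in range(5):

After execution: freq = {0: 0, 1: 1, 2: 4, 3: 9, 4: 16}
{0: 0, 1: 1, 2: 4, 3: 9, 4: 16}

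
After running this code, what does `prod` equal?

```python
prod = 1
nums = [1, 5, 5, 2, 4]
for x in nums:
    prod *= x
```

Let's trace through this code step by step.

Initialize: prod = 1
Initialize: nums = [1, 5, 5, 2, 4]
Entering loop: for x in nums:

After execution: prod = 200
200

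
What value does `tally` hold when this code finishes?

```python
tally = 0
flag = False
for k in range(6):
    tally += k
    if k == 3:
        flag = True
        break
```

Let's trace through this code step by step.

Initialize: tally = 0
Initialize: flag = False
Entering loop: for k in range(6):

After execution: tally = 6
6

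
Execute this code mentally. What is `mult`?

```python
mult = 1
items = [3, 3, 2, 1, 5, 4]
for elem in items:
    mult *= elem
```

Let's trace through this code step by step.

Initialize: mult = 1
Initialize: items = [3, 3, 2, 1, 5, 4]
Entering loop: for elem in items:

After execution: mult = 360
360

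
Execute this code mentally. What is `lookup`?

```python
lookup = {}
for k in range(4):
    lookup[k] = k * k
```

Let's trace through this code step by step.

Initialize: lookup = {}
Entering loop: for k in range(4):

After execution: lookup = {0: 0, 1: 1, 2: 4, 3: 9}
{0: 0, 1: 1, 2: 4, 3: 9}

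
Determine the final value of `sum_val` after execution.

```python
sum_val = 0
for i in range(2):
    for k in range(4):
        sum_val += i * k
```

Let's trace through this code step by step.

Initialize: sum_val = 0
Entering loop: for i in range(2):

After execution: sum_val = 6
6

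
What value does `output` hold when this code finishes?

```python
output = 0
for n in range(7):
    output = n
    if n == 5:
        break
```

Let's trace through this code step by step.

Initialize: output = 0
Entering loop: for n in range(7):

After execution: output = 5
5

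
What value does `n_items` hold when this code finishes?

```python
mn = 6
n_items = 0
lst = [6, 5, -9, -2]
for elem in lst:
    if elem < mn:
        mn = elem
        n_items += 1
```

Let's trace through this code step by step.

Initialize: mn = 6
Initialize: n_items = 0
Initialize: lst = [6, 5, -9, -2]
Entering loop: for elem in lst:

After execution: n_items = 2
2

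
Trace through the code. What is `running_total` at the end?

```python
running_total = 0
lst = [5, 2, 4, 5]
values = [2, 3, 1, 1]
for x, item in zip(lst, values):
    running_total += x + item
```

Let's trace through this code step by step.

Initialize: running_total = 0
Initialize: lst = [5, 2, 4, 5]
Initialize: values = [2, 3, 1, 1]
Entering loop: for x, item in zip(lst, values):

After execution: running_total = 23
23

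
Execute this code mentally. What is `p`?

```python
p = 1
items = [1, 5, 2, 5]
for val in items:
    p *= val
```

Let's trace through this code step by step.

Initialize: p = 1
Initialize: items = [1, 5, 2, 5]
Entering loop: for val in items:

After execution: p = 50
50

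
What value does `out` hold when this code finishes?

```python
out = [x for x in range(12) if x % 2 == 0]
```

Let's trace through this code step by step.

Initialize: out = [x for x in range(12) if x % 2 == 0]

After execution: out = [0, 2, 4, 6, 8, 10]
[0, 2, 4, 6, 8, 10]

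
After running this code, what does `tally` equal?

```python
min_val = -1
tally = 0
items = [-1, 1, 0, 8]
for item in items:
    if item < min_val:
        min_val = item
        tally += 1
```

Let's trace through this code step by step.

Initialize: min_val = -1
Initialize: tally = 0
Initialize: items = [-1, 1, 0, 8]
Entering loop: for item in items:

After execution: tally = 0
0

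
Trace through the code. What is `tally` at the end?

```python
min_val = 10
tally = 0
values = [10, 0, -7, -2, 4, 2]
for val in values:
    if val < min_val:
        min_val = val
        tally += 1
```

Let's trace through this code step by step.

Initialize: min_val = 10
Initialize: tally = 0
Initialize: values = [10, 0, -7, -2, 4, 2]
Entering loop: for val in values:

After execution: tally = 2
2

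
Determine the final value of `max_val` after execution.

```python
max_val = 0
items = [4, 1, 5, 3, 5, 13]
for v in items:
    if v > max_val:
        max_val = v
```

Let's trace through this code step by step.

Initialize: max_val = 0
Initialize: items = [4, 1, 5, 3, 5, 13]
Entering loop: for v in items:

After execution: max_val = 13
13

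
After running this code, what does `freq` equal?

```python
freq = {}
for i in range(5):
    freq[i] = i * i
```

Let's trace through this code step by step.

Initialize: freq = {}
Entering loop: for i in range(5):

After execution: freq = {0: 0, 1: 1, 2: 4, 3: 9, 4: 16}
{0: 0, 1: 1, 2: 4, 3: 9, 4: 16}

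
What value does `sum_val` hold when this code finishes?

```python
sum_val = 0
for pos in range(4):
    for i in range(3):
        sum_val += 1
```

Let's trace through this code step by step.

Initialize: sum_val = 0
Entering loop: for pos in range(4):

After execution: sum_val = 12
12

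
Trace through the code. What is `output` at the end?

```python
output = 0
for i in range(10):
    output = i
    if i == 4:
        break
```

Let's trace through this code step by step.

Initialize: output = 0
Entering loop: for i in range(10):

After execution: output = 4
4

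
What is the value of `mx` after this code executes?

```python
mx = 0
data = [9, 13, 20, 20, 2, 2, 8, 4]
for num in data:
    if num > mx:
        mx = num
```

Let's trace through this code step by step.

Initialize: mx = 0
Initialize: data = [9, 13, 20, 20, 2, 2, 8, 4]
Entering loop: for num in data:

After execution: mx = 20
20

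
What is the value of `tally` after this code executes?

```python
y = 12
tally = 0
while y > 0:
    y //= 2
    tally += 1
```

Let's trace through this code step by step.

Initialize: y = 12
Initialize: tally = 0
Entering loop: while y > 0:

After execution: tally = 4
4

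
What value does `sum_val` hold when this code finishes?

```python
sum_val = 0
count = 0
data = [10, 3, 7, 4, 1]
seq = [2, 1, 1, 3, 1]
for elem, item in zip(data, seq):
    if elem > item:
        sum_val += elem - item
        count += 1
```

Let's trace through this code step by step.

Initialize: sum_val = 0
Initialize: count = 0
Initialize: data = [10, 3, 7, 4, 1]
Initialize: seq = [2, 1, 1, 3, 1]
Entering loop: for elem, item in zip(data, seq):

After execution: sum_val = 17
17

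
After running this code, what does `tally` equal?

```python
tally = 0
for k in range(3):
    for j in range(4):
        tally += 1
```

Let's trace through this code step by step.

Initialize: tally = 0
Entering loop: for k in range(3):

After execution: tally = 12
12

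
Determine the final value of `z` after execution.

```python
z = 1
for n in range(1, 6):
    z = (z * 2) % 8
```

Let's trace through this code step by step.

Initialize: z = 1
Entering loop: for n in range(1, 6):

After execution: z = 0
0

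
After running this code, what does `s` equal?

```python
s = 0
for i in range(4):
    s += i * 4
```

Let's trace through this code step by step.

Initialize: s = 0
Entering loop: for i in range(4):

After execution: s = 24
24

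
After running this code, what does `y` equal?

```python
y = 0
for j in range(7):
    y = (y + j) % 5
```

Let's trace through this code step by step.

Initialize: y = 0
Entering loop: for j in range(7):

After execution: y = 1
1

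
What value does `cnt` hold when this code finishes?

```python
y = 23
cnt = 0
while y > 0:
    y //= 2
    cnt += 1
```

Let's trace through this code step by step.

Initialize: y = 23
Initialize: cnt = 0
Entering loop: while y > 0:

After execution: cnt = 5
5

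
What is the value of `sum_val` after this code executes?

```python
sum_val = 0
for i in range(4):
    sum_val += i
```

Let's trace through this code step by step.

Initialize: sum_val = 0
Entering loop: for i in range(4):

After execution: sum_val = 6
6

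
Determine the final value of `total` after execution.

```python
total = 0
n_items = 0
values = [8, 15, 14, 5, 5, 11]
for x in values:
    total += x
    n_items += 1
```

Let's trace through this code step by step.

Initialize: total = 0
Initialize: n_items = 0
Initialize: values = [8, 15, 14, 5, 5, 11]
Entering loop: for x in values:

After execution: total = 58
58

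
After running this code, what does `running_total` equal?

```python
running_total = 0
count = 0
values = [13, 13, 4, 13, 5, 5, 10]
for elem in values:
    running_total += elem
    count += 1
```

Let's trace through this code step by step.

Initialize: running_total = 0
Initialize: count = 0
Initialize: values = [13, 13, 4, 13, 5, 5, 10]
Entering loop: for elem in values:

After execution: running_total = 63
63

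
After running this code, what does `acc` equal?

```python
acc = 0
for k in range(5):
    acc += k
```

Let's trace through this code step by step.

Initialize: acc = 0
Entering loop: for k in range(5):

After execution: acc = 10
10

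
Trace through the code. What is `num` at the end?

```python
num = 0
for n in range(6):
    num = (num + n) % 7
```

Let's trace through this code step by step.

Initialize: num = 0
Entering loop: for n in range(6):

After execution: num = 1
1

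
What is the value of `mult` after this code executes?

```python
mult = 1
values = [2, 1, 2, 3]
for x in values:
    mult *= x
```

Let's trace through this code step by step.

Initialize: mult = 1
Initialize: values = [2, 1, 2, 3]
Entering loop: for x in values:

After execution: mult = 12
12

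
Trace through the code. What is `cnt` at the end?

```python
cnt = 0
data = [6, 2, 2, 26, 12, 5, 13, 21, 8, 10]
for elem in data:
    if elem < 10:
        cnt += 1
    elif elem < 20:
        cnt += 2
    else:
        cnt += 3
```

Let's trace through this code step by step.

Initialize: cnt = 0
Initialize: data = [6, 2, 2, 26, 12, 5, 13, 21, 8, 10]
Entering loop: for elem in data:

After execution: cnt = 17
17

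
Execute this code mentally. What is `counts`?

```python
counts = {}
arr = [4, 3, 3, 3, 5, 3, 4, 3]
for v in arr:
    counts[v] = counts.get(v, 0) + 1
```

Let's trace through this code step by step.

Initialize: counts = {}
Initialize: arr = [4, 3, 3, 3, 5, 3, 4, 3]
Entering loop: for v in arr:

After execution: counts = {4: 2, 3: 5, 5: 1}
{4: 2, 3: 5, 5: 1}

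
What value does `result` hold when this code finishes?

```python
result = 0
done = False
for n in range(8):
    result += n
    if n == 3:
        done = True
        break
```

Let's trace through this code step by step.

Initialize: result = 0
Initialize: done = False
Entering loop: for n in range(8):

After execution: result = 6
6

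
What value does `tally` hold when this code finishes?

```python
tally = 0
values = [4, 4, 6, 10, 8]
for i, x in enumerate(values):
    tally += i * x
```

Let's trace through this code step by step.

Initialize: tally = 0
Initialize: values = [4, 4, 6, 10, 8]
Entering loop: for i, x in enumerate(values):

After execution: tally = 78
78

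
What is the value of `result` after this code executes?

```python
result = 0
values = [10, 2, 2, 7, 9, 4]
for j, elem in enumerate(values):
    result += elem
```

Let's trace through this code step by step.

Initialize: result = 0
Initialize: values = [10, 2, 2, 7, 9, 4]
Entering loop: for j, elem in enumerate(values):

After execution: result = 34
34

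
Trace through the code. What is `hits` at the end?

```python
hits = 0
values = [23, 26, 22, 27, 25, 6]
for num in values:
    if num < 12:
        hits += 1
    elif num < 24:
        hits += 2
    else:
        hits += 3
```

Let's trace through this code step by step.

Initialize: hits = 0
Initialize: values = [23, 26, 22, 27, 25, 6]
Entering loop: for num in values:

After execution: hits = 14
14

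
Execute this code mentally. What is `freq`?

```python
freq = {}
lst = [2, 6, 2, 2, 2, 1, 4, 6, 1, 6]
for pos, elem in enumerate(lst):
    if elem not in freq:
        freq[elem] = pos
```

Let's trace through this code step by step.

Initialize: freq = {}
Initialize: lst = [2, 6, 2, 2, 2, 1, 4, 6, 1, 6]
Entering loop: for pos, elem in enumerate(lst):

After execution: freq = {2: 0, 6: 1, 1: 5, 4: 6}
{2: 0, 6: 1, 1: 5, 4: 6}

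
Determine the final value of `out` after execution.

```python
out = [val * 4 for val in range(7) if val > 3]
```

Let's trace through this code step by step.

Initialize: out = [val * 4 for val in range(7) if val > 3]

After execution: out = [16, 20, 24]
[16, 20, 24]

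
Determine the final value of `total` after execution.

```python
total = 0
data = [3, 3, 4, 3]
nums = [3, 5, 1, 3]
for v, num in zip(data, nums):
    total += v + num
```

Let's trace through this code step by step.

Initialize: total = 0
Initialize: data = [3, 3, 4, 3]
Initialize: nums = [3, 5, 1, 3]
Entering loop: for v, num in zip(data, nums):

After execution: total = 25
25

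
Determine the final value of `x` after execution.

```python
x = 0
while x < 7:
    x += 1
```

Let's trace through this code step by step.

Initialize: x = 0
Entering loop: while x < 7:

After execution: x = 7
7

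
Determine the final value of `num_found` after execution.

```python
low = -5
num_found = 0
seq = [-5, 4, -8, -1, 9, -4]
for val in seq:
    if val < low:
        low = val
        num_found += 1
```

Let's trace through this code step by step.

Initialize: low = -5
Initialize: num_found = 0
Initialize: seq = [-5, 4, -8, -1, 9, -4]
Entering loop: for val in seq:

After execution: num_found = 1
1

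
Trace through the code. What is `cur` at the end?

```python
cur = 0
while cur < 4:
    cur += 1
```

Let's trace through this code step by step.

Initialize: cur = 0
Entering loop: while cur < 4:

After execution: cur = 4
4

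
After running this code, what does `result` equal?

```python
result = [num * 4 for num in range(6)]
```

Let's trace through this code step by step.

Initialize: result = [num * 4 for num in range(6)]

After execution: result = [0, 4, 8, 12, 16, 20]
[0, 4, 8, 12, 16, 20]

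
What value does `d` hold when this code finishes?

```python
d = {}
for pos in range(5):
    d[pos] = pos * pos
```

Let's trace through this code step by step.

Initialize: d = {}
Entering loop: for pos in range(5):

After execution: d = {0: 0, 1: 1, 2: 4, 3: 9, 4: 16}
{0: 0, 1: 1, 2: 4, 3: 9, 4: 16}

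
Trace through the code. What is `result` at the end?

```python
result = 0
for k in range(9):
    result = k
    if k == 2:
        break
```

Let's trace through this code step by step.

Initialize: result = 0
Entering loop: for k in range(9):

After execution: result = 2
2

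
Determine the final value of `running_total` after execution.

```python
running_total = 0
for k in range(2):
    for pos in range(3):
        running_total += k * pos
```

Let's trace through this code step by step.

Initialize: running_total = 0
Entering loop: for k in range(2):

After execution: running_total = 3
3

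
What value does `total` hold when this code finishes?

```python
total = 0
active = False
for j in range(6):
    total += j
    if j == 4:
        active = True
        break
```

Let's trace through this code step by step.

Initialize: total = 0
Initialize: active = False
Entering loop: for j in range(6):

After execution: total = 10
10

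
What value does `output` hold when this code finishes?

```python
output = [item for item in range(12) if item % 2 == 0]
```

Let's trace through this code step by step.

Initialize: output = [item for item in range(12) if item % 2 == 0]

After execution: output = [0, 2, 4, 6, 8, 10]
[0, 2, 4, 6, 8, 10]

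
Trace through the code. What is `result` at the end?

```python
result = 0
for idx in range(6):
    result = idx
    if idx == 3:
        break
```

Let's trace through this code step by step.

Initialize: result = 0
Entering loop: for idx in range(6):

After execution: result = 3
3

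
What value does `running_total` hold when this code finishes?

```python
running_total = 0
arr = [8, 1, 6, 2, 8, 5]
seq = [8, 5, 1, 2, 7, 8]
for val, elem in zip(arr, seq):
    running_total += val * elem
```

Let's trace through this code step by step.

Initialize: running_total = 0
Initialize: arr = [8, 1, 6, 2, 8, 5]
Initialize: seq = [8, 5, 1, 2, 7, 8]
Entering loop: for val, elem in zip(arr, seq):

After execution: running_total = 175
175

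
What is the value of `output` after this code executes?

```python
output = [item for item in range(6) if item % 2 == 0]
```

Let's trace through this code step by step.

Initialize: output = [item for item in range(6) if item % 2 == 0]

After execution: output = [0, 2, 4]
[0, 2, 4]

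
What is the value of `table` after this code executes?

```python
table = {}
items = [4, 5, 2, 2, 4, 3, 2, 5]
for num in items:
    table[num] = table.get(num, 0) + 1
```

Let's trace through this code step by step.

Initialize: table = {}
Initialize: items = [4, 5, 2, 2, 4, 3, 2, 5]
Entering loop: for num in items:

After execution: table = {4: 2, 5: 2, 2: 3, 3: 1}
{4: 2, 5: 2, 2: 3, 3: 1}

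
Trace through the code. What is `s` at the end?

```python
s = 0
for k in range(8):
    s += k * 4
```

Let's trace through this code step by step.

Initialize: s = 0
Entering loop: for k in range(8):

After execution: s = 112
112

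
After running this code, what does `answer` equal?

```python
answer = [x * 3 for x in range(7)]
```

Let's trace through this code step by step.

Initialize: answer = [x * 3 for x in range(7)]

After execution: answer = [0, 3, 6, 9, 12, 15, 18]
[0, 3, 6, 9, 12, 15, 18]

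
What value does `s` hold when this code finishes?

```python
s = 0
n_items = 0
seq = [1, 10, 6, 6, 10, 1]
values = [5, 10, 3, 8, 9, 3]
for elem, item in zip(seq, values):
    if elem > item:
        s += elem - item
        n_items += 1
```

Let's trace through this code step by step.

Initialize: s = 0
Initialize: n_items = 0
Initialize: seq = [1, 10, 6, 6, 10, 1]
Initialize: values = [5, 10, 3, 8, 9, 3]
Entering loop: for elem, item in zip(seq, values):

After execution: s = 4
4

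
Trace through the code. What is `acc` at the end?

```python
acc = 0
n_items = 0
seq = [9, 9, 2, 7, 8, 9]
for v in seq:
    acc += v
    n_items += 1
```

Let's trace through this code step by step.

Initialize: acc = 0
Initialize: n_items = 0
Initialize: seq = [9, 9, 2, 7, 8, 9]
Entering loop: for v in seq:

After execution: acc = 44
44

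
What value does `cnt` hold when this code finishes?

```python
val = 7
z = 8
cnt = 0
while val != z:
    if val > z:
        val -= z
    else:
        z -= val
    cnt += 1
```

Let's trace through this code step by step.

Initialize: val = 7
Initialize: z = 8
Initialize: cnt = 0
Entering loop: while val != z:

After execution: cnt = 7
7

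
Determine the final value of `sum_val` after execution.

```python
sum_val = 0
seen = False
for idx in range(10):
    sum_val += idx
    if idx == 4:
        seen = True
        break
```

Let's trace through this code step by step.

Initialize: sum_val = 0
Initialize: seen = False
Entering loop: for idx in range(10):

After execution: sum_val = 10
10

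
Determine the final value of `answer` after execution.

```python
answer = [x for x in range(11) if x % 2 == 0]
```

Let's trace through this code step by step.

Initialize: answer = [x for x in range(11) if x % 2 == 0]

After execution: answer = [0, 2, 4, 6, 8, 10]
[0, 2, 4, 6, 8, 10]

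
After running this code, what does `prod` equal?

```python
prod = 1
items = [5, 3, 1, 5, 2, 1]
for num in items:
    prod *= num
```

Let's trace through this code step by step.

Initialize: prod = 1
Initialize: items = [5, 3, 1, 5, 2, 1]
Entering loop: for num in items:

After execution: prod = 150
150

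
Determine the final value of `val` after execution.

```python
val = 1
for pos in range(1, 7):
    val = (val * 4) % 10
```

Let's trace through this code step by step.

Initialize: val = 1
Entering loop: for pos in range(1, 7):

After execution: val = 6
6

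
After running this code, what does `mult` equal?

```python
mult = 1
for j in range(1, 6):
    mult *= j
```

Let's trace through this code step by step.

Initialize: mult = 1
Entering loop: for j in range(1, 6):

After execution: mult = 120
120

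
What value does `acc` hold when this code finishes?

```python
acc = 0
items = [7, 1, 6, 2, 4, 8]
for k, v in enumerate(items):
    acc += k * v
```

Let's trace through this code step by step.

Initialize: acc = 0
Initialize: items = [7, 1, 6, 2, 4, 8]
Entering loop: for k, v in enumerate(items):

After execution: acc = 75
75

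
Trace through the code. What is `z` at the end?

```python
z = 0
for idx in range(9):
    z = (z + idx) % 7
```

Let's trace through this code step by step.

Initialize: z = 0
Entering loop: for idx in range(9):

After execution: z = 1
1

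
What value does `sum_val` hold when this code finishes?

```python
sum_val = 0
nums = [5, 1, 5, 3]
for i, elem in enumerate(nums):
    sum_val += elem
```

Let's trace through this code step by step.

Initialize: sum_val = 0
Initialize: nums = [5, 1, 5, 3]
Entering loop: for i, elem in enumerate(nums):

After execution: sum_val = 14
14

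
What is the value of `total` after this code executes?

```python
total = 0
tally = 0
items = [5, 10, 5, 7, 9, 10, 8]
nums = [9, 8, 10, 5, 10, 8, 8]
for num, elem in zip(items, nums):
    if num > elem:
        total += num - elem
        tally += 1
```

Let's trace through this code step by step.

Initialize: total = 0
Initialize: tally = 0
Initialize: items = [5, 10, 5, 7, 9, 10, 8]
Initialize: nums = [9, 8, 10, 5, 10, 8, 8]
Entering loop: for num, elem in zip(items, nums):

After execution: total = 6
6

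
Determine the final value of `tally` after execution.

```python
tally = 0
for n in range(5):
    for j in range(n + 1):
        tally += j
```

Let's trace through this code step by step.

Initialize: tally = 0
Entering loop: for n in range(5):

After execution: tally = 20
20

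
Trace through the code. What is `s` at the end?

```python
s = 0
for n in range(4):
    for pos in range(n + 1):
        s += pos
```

Let's trace through this code step by step.

Initialize: s = 0
Entering loop: for n in range(4):

After execution: s = 10
10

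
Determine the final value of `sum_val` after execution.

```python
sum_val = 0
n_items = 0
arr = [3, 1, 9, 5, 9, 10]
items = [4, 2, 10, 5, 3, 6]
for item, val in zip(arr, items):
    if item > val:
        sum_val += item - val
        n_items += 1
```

Let's trace through this code step by step.

Initialize: sum_val = 0
Initialize: n_items = 0
Initialize: arr = [3, 1, 9, 5, 9, 10]
Initialize: items = [4, 2, 10, 5, 3, 6]
Entering loop: for item, val in zip(arr, items):

After execution: sum_val = 10
10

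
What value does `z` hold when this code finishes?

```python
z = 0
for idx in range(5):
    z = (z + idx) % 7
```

Let's trace through this code step by step.

Initialize: z = 0
Entering loop: for idx in range(5):

After execution: z = 3
3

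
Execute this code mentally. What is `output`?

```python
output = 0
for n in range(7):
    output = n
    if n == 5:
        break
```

Let's trace through this code step by step.

Initialize: output = 0
Entering loop: for n in range(7):

After execution: output = 5
5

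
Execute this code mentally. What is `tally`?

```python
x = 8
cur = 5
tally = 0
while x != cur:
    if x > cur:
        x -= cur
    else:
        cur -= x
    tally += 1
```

Let's trace through this code step by step.

Initialize: x = 8
Initialize: cur = 5
Initialize: tally = 0
Entering loop: while x != cur:

After execution: tally = 4
4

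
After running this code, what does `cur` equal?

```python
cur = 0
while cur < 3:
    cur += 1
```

Let's trace through this code step by step.

Initialize: cur = 0
Entering loop: while cur < 3:

After execution: cur = 3
3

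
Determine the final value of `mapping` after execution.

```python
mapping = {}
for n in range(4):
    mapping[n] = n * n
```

Let's trace through this code step by step.

Initialize: mapping = {}
Entering loop: for n in range(4):

After execution: mapping = {0: 0, 1: 1, 2: 4, 3: 9}
{0: 0, 1: 1, 2: 4, 3: 9}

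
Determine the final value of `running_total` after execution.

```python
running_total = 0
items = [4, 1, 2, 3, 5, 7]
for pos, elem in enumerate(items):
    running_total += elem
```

Let's trace through this code step by step.

Initialize: running_total = 0
Initialize: items = [4, 1, 2, 3, 5, 7]
Entering loop: for pos, elem in enumerate(items):

After execution: running_total = 22
22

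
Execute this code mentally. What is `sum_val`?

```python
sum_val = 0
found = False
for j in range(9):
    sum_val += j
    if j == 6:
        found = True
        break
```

Let's trace through this code step by step.

Initialize: sum_val = 0
Initialize: found = False
Entering loop: for j in range(9):

After execution: sum_val = 21
21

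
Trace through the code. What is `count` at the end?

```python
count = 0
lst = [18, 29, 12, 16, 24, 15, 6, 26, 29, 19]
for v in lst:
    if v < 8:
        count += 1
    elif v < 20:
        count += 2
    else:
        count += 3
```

Let's trace through this code step by step.

Initialize: count = 0
Initialize: lst = [18, 29, 12, 16, 24, 15, 6, 26, 29, 19]
Entering loop: for v in lst:

After execution: count = 23
23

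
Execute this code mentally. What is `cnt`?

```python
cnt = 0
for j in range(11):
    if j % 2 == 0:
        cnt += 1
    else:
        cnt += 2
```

Let's trace through this code step by step.

Initialize: cnt = 0
Entering loop: for j in range(11):

After execution: cnt = 16
16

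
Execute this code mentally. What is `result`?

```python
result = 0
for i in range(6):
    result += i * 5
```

Let's trace through this code step by step.

Initialize: result = 0
Entering loop: for i in range(6):

After execution: result = 75
75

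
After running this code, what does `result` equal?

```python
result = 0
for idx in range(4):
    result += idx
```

Let's trace through this code step by step.

Initialize: result = 0
Entering loop: for idx in range(4):

After execution: result = 6
6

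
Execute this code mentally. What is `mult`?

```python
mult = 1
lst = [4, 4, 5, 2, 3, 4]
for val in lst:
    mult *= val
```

Let's trace through this code step by step.

Initialize: mult = 1
Initialize: lst = [4, 4, 5, 2, 3, 4]
Entering loop: for val in lst:

After execution: mult = 1920
1920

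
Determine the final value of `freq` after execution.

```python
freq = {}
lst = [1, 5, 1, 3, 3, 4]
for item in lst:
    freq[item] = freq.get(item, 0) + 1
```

Let's trace through this code step by step.

Initialize: freq = {}
Initialize: lst = [1, 5, 1, 3, 3, 4]
Entering loop: for item in lst:

After execution: freq = {1: 2, 5: 1, 3: 2, 4: 1}
{1: 2, 5: 1, 3: 2, 4: 1}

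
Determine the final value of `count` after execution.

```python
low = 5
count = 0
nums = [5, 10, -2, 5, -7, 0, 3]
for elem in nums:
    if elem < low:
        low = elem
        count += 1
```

Let's trace through this code step by step.

Initialize: low = 5
Initialize: count = 0
Initialize: nums = [5, 10, -2, 5, -7, 0, 3]
Entering loop: for elem in nums:

After execution: count = 2
2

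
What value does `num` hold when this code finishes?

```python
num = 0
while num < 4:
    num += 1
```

Let's trace through this code step by step.

Initialize: num = 0
Entering loop: while num < 4:

After execution: num = 4
4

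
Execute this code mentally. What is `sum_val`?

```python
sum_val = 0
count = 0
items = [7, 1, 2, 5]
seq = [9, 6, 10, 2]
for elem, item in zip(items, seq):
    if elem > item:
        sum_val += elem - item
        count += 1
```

Let's trace through this code step by step.

Initialize: sum_val = 0
Initialize: count = 0
Initialize: items = [7, 1, 2, 5]
Initialize: seq = [9, 6, 10, 2]
Entering loop: for elem, item in zip(items, seq):

After execution: sum_val = 3
3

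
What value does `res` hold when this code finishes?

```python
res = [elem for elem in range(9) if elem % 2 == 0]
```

Let's trace through this code step by step.

Initialize: res = [elem for elem in range(9) if elem % 2 == 0]

After execution: res = [0, 2, 4, 6, 8]
[0, 2, 4, 6, 8]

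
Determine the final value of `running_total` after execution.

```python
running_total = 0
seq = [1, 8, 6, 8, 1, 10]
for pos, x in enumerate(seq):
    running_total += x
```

Let's trace through this code step by step.

Initialize: running_total = 0
Initialize: seq = [1, 8, 6, 8, 1, 10]
Entering loop: for pos, x in enumerate(seq):

After execution: running_total = 34
34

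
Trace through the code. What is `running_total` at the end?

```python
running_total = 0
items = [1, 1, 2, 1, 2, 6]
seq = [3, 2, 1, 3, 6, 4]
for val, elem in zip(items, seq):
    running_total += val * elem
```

Let's trace through this code step by step.

Initialize: running_total = 0
Initialize: items = [1, 1, 2, 1, 2, 6]
Initialize: seq = [3, 2, 1, 3, 6, 4]
Entering loop: for val, elem in zip(items, seq):

After execution: running_total = 46
46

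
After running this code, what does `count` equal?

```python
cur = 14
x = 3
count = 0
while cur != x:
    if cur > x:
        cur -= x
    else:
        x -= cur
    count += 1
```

Let's trace through this code step by step.

Initialize: cur = 14
Initialize: x = 3
Initialize: count = 0
Entering loop: while cur != x:

After execution: count = 6
6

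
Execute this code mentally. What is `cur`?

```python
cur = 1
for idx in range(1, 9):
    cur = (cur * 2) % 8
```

Let's trace through this code step by step.

Initialize: cur = 1
Entering loop: for idx in range(1, 9):

After execution: cur = 0
0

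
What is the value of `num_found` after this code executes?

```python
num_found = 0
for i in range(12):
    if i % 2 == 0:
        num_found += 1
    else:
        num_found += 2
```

Let's trace through this code step by step.

Initialize: num_found = 0
Entering loop: for i in range(12):

After execution: num_found = 18
18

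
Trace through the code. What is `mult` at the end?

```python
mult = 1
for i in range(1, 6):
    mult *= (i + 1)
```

Let's trace through this code step by step.

Initialize: mult = 1
Entering loop: for i in range(1, 6):

After execution: mult = 720
720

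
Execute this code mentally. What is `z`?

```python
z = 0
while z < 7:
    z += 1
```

Let's trace through this code step by step.

Initialize: z = 0
Entering loop: while z < 7:

After execution: z = 7
7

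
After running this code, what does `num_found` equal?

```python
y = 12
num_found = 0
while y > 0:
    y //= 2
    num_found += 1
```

Let's trace through this code step by step.

Initialize: y = 12
Initialize: num_found = 0
Entering loop: while y > 0:

After execution: num_found = 4
4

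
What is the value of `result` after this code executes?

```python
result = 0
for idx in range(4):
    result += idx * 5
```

Let's trace through this code step by step.

Initialize: result = 0
Entering loop: for idx in range(4):

After execution: result = 30
30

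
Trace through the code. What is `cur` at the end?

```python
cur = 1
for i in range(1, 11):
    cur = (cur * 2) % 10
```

Let's trace through this code step by step.

Initialize: cur = 1
Entering loop: for i in range(1, 11):

After execution: cur = 4
4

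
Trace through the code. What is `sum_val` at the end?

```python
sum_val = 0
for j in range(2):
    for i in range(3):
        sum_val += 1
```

Let's trace through this code step by step.

Initialize: sum_val = 0
Entering loop: for j in range(2):

After execution: sum_val = 6
6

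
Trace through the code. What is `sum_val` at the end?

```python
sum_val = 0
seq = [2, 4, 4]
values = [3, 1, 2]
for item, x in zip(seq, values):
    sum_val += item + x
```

Let's trace through this code step by step.

Initialize: sum_val = 0
Initialize: seq = [2, 4, 4]
Initialize: values = [3, 1, 2]
Entering loop: for item, x in zip(seq, values):

After execution: sum_val = 16
16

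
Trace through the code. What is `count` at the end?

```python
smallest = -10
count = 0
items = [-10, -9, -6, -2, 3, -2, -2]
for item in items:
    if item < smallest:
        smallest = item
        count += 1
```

Let's trace through this code step by step.

Initialize: smallest = -10
Initialize: count = 0
Initialize: items = [-10, -9, -6, -2, 3, -2, -2]
Entering loop: for item in items:

After execution: count = 0
0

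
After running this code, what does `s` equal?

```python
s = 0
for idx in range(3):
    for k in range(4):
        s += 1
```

Let's trace through this code step by step.

Initialize: s = 0
Entering loop: for idx in range(3):

After execution: s = 12
12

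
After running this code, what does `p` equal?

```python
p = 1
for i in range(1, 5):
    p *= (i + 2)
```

Let's trace through this code step by step.

Initialize: p = 1
Entering loop: for i in range(1, 5):

After execution: p = 360
360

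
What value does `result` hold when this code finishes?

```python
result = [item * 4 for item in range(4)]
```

Let's trace through this code step by step.

Initialize: result = [item * 4 for item in range(4)]

After execution: result = [0, 4, 8, 12]
[0, 4, 8, 12]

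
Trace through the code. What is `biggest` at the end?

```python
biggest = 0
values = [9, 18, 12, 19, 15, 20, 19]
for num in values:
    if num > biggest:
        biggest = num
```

Let's trace through this code step by step.

Initialize: biggest = 0
Initialize: values = [9, 18, 12, 19, 15, 20, 19]
Entering loop: for num in values:

After execution: biggest = 20
20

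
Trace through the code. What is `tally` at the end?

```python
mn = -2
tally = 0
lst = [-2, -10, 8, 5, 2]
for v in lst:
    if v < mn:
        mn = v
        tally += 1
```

Let's trace through this code step by step.

Initialize: mn = -2
Initialize: tally = 0
Initialize: lst = [-2, -10, 8, 5, 2]
Entering loop: for v in lst:

After execution: tally = 1
1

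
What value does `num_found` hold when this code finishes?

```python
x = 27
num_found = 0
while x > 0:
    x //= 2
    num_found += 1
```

Let's trace through this code step by step.

Initialize: x = 27
Initialize: num_found = 0
Entering loop: while x > 0:

After execution: num_found = 5
5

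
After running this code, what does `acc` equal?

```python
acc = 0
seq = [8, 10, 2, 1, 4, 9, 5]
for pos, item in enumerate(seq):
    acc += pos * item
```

Let's trace through this code step by step.

Initialize: acc = 0
Initialize: seq = [8, 10, 2, 1, 4, 9, 5]
Entering loop: for pos, item in enumerate(seq):

After execution: acc = 108
108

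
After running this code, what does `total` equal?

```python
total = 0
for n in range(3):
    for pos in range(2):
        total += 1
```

Let's trace through this code step by step.

Initialize: total = 0
Entering loop: for n in range(3):

After execution: total = 6
6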